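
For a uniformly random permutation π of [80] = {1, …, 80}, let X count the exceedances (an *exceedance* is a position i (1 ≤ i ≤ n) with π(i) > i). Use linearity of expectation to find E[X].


Write X = Σ_{i=1}^{80} X_i, where X_i = 1_{π(i) > i}.
For each fixed i, π(i) is uniform over {1, …, 80} (marginal of a uniform permutation), so P[π(i) > i] = (n − i)/n. Summing: Σ_{i=1}^{80} (n − i)/n = (0 + 1 + … + 79)/80 = 80(80 − 1)/(2·80) = (80 − 1)/2.
Hence E[X] = Σ_{i=1}^{80} (80 − i)/80 = 79/2 ≈ 39.5000.

E[X] = 79/2 = 39.5000.


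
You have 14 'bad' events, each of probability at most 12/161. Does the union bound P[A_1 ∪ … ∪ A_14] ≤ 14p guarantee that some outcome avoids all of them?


Union bound: P[∪_{i=1}^{14} A_i] ≤ Σ_i P[A_i] ≤ 14·p = 14·(12/161) = 24/23.
Numerically: 24/23 ≈ 1.0434783.
Is 24/23 < 1? NO.
Since the bound 24/23 is ≥ 1, the union bound is uninformative here; it does NOT by itself certify existence.

14·p = 24/23 ≈ 1.0434783; existence NOT certified by the union bound.


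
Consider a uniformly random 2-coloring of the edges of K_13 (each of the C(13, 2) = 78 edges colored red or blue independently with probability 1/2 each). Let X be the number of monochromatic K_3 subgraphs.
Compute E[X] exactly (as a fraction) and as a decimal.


Let X = Σ_S X_S over the C(13, 3) = 286 subsets S of size 3, where X_S = 1 if the K_3 on S is monochromatic.
For a fixed S, the K_3 on S has C(3, 2) = 3 edges. P[all 3 edges red] = (1/2)^3, and likewise for blue, so P[monochromatic] = 2·(1/2)^3 = 2^{1 − 3} = 1/4.
By linearity of expectation: E[X] = C(13, 3) · 2^{1 − 3} = 286 · 1/4 = 143/2.
Numerically: E[X] ≈ 71.500000.

E[X] = C(13,3)·2^(1−C(3,2)) = 143/2 ≈ 71.500000.


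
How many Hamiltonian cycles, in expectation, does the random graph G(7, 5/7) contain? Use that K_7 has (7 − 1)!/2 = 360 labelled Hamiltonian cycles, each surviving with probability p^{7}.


K_7 has (7 − 1)!/2 = 360 labelled Hamiltonian cycles.
For each such Hamiltonian cycle H, let X_H = 1 if all 7 edges of H are present in G. Then P[X_H = 1] = p^{7} = (5/7)^{7} = 78125/823543.
By linearity of expectation: E[X] = Σ_H E[X_H] = 360 · p^{7} = 360 · 78125/823543 = 28125000/823543.
Numerically: E[X] ≈ 34.1512.

E[X] = 360 · (5/7)^{7} = 28125000/823543 ≈ 34.1512.


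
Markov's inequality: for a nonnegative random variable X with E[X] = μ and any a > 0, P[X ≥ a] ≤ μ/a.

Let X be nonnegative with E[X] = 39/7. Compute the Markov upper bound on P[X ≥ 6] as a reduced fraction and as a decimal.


μ = E[X] = 39/7, a = 6.
Markov: P[X ≥ 6] ≤ μ/a = (39/7)/6 = 13/14.
Numerically: ≈ 0.928571.
(Since a = 6 > μ = 5.571429, the bound 13/14 is < 1 and informative.)

P[X ≥ 6] ≤ 13/14 ≈ 0.928571.


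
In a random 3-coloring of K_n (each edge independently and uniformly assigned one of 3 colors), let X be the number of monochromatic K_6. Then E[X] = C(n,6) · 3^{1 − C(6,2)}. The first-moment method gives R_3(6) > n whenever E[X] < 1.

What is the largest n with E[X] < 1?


We need C(n, 6) · 3^{1 − 15} < 1, i.e. C(n, 6) < 3^{15 − 1} = 4782969.
Check values of n near the boundary:
  n = 38: C(38, 6) = 2760681; 2760681 < 4782969? YES
  n = 39: C(39, 6) = 3262623; 3262623 < 4782969? YES
  n = 40: C(40, 6) = 3838380; 3838380 < 4782969? YES
  n = 41: C(41, 6) = 4496388; 4496388 < 4782969? YES
  n = 42: C(42, 6) = 5245786; 5245786 < 4782969? NO
The largest n with C(n, 6) < 4782969 is n = 41 (where E[X] = 1498796/1594323 ≈ 0.940). Hence R_3(6) > 41, i.e. R_3(6) ≥ 42.

Largest n = 41; hence R_3(6) > 41.


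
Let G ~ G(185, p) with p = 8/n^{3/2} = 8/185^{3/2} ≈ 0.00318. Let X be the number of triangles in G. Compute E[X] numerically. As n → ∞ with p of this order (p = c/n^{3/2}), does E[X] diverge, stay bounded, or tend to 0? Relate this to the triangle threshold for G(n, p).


Number of potential triangles: C(185, 3) = 1038220.
Each occurs with probability p³ ≈ (0.00318)³ ≈ 3.21364e-08.
By linearity: E[X] = C(185, 3)·p³ ≈ 1038220 · 3.21364e-08 ≈ 0.033.
Since α = 3/2 > 1, p = c/n^{3/2} = o(1/n) is below the triangle threshold p ~ 1/n. Asymptotically E[X] ~ (c³/6)·n^{3(1−α)} = (8³/6)·n^{-1.5} → 0, so by Markov's inequality G has no triangles w.h.p.

E[X] ≈ 0.033; in regime p = Θ(1/n^{3/2}) E[X] tends to 0 (below the triangle threshold p ~ 1/n).


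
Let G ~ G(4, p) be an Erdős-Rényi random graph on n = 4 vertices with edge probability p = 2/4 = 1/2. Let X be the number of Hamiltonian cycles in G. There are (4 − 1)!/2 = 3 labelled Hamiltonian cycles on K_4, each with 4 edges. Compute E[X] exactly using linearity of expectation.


K_4 has (4 − 1)!/2 = 3 labelled Hamiltonian cycles.
For each such Hamiltonian cycle H, let X_H = 1 if all 4 edges of H are present in G. Then P[X_H = 1] = p^{4} = (1/2)^{4} = 1/16.
Summing the indicators: E[X] = Σ_H E[X_H] = 3 · p^{4} = 3 · 1/16 = 3/16.
Numerically: E[X] ≈ 0.1875.

E[X] = 3 · (1/2)^{4} = 3/16 ≈ 0.1875.


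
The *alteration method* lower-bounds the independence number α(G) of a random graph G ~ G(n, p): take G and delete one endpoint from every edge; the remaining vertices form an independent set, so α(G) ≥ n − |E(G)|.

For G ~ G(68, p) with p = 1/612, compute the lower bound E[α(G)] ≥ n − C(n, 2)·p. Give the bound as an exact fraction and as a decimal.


E[|E(G)|] = C(68, 2)·p = 2278 · (1/612) = 67/18.
E[α(G)] ≥ n − E[|E(G)|] = 68 − 67/18 = 1157/18.
Numerically: ≈ 64.27778.
(This is only a lower bound; the true E[α(G)] may be larger.)

E[α(G)] ≥ 1157/18 ≈ 64.27778.


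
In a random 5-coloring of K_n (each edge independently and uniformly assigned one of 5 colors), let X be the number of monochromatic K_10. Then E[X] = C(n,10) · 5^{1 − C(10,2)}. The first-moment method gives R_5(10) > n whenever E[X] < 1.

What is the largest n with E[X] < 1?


We need C(n, 10) · 5^{1 − 45} < 1, i.e. C(n, 10) < 5^{45 − 1} = 5684341886080801486968994140625.
Check values of n near the boundary:
  n = 5388: C(5388, 10) = 5634865093375880654852250419586; 5634865093375880654852250419586 < 5684341886080801486968994140625? YES
  n = 5389: C(5389, 10) = 5645340767466558997768874792926; 5645340767466558997768874792926 < 5684341886080801486968994140625? YES
  n = 5390: C(5390, 10) = 5655833965919099070255434039753; 5655833965919099070255434039753 < 5684341886080801486968994140625? YES
  n = 5391: C(5391, 10) = 5666344714787188828795213697883; 5666344714787188828795213697883 < 5684341886080801486968994140625? YES
  n = 5392: C(5392, 10) = 5676873040158402483252283957448; 5676873040158402483252283957448 < 5684341886080801486968994140625? YES
  n = 5393: C(5393, 10) = 5687418968154238267170642278008; 5687418968154238267170642278008 < 5684341886080801486968994140625? NO
  n = 5394: C(5394, 10) = 5697982524930156243149785372878; 5697982524930156243149785372878 < 5684341886080801486968994140625? NO
The largest n with C(n, 10) < 5684341886080801486968994140625 is n = 5392 (where E[X] = 5676873040158402483252283957448/5684341886080801486968994140625 ≈ 0.9986861). Hence R_5(10) > 5392, i.e. R_5(10) ≥ 5393.

Largest n = 5392; hence R_5(10) > 5392.


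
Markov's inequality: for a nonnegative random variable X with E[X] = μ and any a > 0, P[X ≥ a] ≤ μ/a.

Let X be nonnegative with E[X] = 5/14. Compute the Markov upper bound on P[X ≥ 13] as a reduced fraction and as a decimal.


μ = E[X] = 5/14, a = 13.
Markov: P[X ≥ 13] ≤ μ/a = (5/14)/13 = 5/182.
Numerically: ≈ 0.02747.
(Since a = 13 > μ = 0.35714, the bound 5/182 is < 1 and informative.)

P[X ≥ 13] ≤ 5/182 ≈ 0.02747.


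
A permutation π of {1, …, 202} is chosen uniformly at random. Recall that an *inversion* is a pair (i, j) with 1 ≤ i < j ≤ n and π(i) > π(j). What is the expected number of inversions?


Write X = Σ X_I over the C(202, 2) = 20301 pairs i < j, with X_I the indicator of one inversion.
There are 20301 indicators.
For each fixed pair i < j, the values π(i) and π(j) are two distinct elements of {1, …, 202} in uniformly random order; by symmetry P[π(i) > π(j)] = 1/2.
By linearity: E[X] = 20301 · (1/2) = C(202, 2) · (1/2) = 20301/2 = 20301/2 ≈ 10150.50000.

E[X] = 20301/2 = 10150.50000.


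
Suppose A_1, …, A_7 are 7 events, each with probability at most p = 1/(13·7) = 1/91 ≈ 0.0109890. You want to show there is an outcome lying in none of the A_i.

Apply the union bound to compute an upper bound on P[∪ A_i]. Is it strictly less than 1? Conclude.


Union bound: P[∪_{i=1}^{7} A_i] ≤ Σ_i P[A_i] ≤ 7·p = 7·(1/91) = 1/13.
Numerically: 1/13 ≈ 0.0769231.
Is 1/13 < 1? YES.
Since P[∪ A_i] ≤ 1/13 < 1, the complement has P[∩ A_i^c] ≥ 1 − 1/13 = 12/13 > 0, so some outcome avoids every A_i.

7·p = 1/13 ≈ 0.0769231; existence CERTIFIED by the union bound.


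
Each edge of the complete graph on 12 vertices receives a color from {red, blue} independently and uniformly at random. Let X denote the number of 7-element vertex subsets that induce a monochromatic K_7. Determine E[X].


Let X = Σ_S X_S over the C(12, 7) = 792 subsets S of size 7, where X_S = 1 if the K_7 on S is monochromatic.
For a fixed S, the K_7 on S has C(7, 2) = 21 edges. P[all 21 edges red] = (1/2)^21, and likewise for blue, so P[monochromatic] = 2·(1/2)^21 = 2^{1 − 21} = 1/1048576.
By linearity of expectation: E[X] = C(12, 7) · 2^{1 − 21} = 792 · 1/1048576 = 99/131072.
Numerically: E[X] ≈ 0.00076.

E[X] = C(12,7)·2^(1−C(7,2)) = 99/131072 ≈ 0.00076.


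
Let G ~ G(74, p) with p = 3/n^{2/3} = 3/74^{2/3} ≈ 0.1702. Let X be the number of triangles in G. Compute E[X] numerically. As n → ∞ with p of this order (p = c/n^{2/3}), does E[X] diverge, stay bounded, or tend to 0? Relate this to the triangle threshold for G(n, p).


Number of potential triangles: C(74, 3) = 64824.
Each occurs with probability p³ ≈ (0.1702)³ ≈ 4.930606e-03.
By linearity: E[X] = C(74, 3)·p³ ≈ 64824 · 4.930606e-03 ≈ 319.6216.
Since α = 2/3 < 1, p = c/n^{2/3} ≫ 1/n is above the triangle threshold p ~ 1/n. Asymptotically E[X] ~ (c³/6)·n^{3(1−α)} = (3³/6)·n^{1} → ∞; triangles are abundant w.h.p.

E[X] ≈ 319.6216; in regime p = Θ(1/n^{2/3}) E[X] diverges (above the triangle threshold p ~ 1/n).


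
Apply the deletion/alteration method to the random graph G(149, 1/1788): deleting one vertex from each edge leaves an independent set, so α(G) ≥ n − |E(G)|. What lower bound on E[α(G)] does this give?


E[|E(G)|] = C(149, 2)·p = 11026 · (1/1788) = 37/6.
E[α(G)] ≥ n − E[|E(G)|] = 149 − 37/6 = 857/6.
Numerically: ≈ 142.833333.
(This is only a lower bound; the true E[α(G)] may be larger.)

E[α(G)] ≥ 857/6 ≈ 142.833333.


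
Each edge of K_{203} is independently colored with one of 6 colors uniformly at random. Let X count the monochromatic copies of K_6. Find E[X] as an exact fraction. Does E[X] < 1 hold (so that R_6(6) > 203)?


E[X] = C(203, 6) · 6^{1 − 15} = 90210944670 · 6^{−14} = 90210944670/78364164096.
As a reduced fraction: E[X] = 15035157445/13060694016 ≈ 1.1512.
Is E[X] < 1? NO.
Since E[X] ≥ 1, the first-moment bound is inconclusive at n = 203; it does NOT by itself certify R_6(6) > 203.

E[X] = 15035157445/13060694016 ≈ 1.1512; E[X] ≥ 1; first-moment method inconclusive here.


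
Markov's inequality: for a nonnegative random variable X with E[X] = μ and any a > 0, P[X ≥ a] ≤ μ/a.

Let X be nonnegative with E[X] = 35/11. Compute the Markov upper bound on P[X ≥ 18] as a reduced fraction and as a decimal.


μ = E[X] = 35/11, a = 18.
Markov: P[X ≥ 18] ≤ μ/a = (35/11)/18 = 35/198.
Numerically: ≈ 0.176768.
(Since a = 18 > μ = 3.181818, the bound 35/198 is < 1 and informative.)

P[X ≥ 18] ≤ 35/198 ≈ 0.176768.


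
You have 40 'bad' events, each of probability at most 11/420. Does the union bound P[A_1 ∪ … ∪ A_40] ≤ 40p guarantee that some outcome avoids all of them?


Union bound: P[∪_{i=1}^{40} A_i] ≤ Σ_i P[A_i] ≤ 40·p = 40·(11/420) = 22/21.
Numerically: 22/21 ≈ 1.0476190.
Is 22/21 < 1? NO.
Since the bound 22/21 is ≥ 1, the union bound is uninformative here; it does NOT by itself certify existence.

40·p = 22/21 ≈ 1.0476190; existence NOT certified by the union bound.


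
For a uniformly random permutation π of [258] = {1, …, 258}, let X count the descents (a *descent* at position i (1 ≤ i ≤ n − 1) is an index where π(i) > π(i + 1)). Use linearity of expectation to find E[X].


Write X = Σ X_I over i = 1, …, 257, with X_I the indicator of one descent.
There are 257 indicators.
For each fixed i, the pair (π(i), π(i+1)) is a uniformly random ordered pair of distinct values from {1, …, 258}; by symmetry P[π(i) > π(i+1)] = 1/2.
By linearity: E[X] = 257 · (1/2) = (258 − 1) · (1/2) = 257/2 ≈ 128.50000.

E[X] = 257/2 = 128.50000.


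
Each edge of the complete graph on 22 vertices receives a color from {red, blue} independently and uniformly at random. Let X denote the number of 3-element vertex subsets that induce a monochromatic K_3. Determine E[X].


Let X = Σ_S X_S over the C(22, 3) = 1540 subsets S of size 3, where X_S = 1 if the K_3 on S is monochromatic.
For a fixed S, the K_3 on S has C(3, 2) = 3 edges. P[all 3 edges red] = (1/2)^3, and likewise for blue, so P[monochromatic] = 2·(1/2)^3 = 2^{1 − 3} = 1/4.
By linearity: E[X] = C(22, 3) · 2^{1 − 3} = 1540 · 1/4 = 385.
Numerically: E[X] ≈ 385.00000.

E[X] = C(22,3)·2^(1−C(3,2)) = 385 ≈ 385.00000.


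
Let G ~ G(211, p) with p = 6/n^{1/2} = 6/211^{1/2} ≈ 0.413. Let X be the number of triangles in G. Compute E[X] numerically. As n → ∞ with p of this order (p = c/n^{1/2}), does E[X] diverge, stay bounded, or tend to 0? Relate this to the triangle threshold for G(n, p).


Number of potential triangles: C(211, 3) = 1543465.
Each occurs with probability p³ ≈ (0.413)³ ≈ 7.04742e-02.
By linearity: E[X] = C(211, 3)·p³ ≈ 1543465 · 7.04742e-02 ≈ 108774.439.
Since α = 1/2 < 1, p = c/n^{1/2} ≫ 1/n is above the triangle threshold p ~ 1/n. Asymptotically E[X] ~ (c³/6)·n^{3(1−α)} = (6³/6)·n^{1.5} → ∞; triangles are abundant w.h.p.

E[X] ≈ 108774.439; in regime p = Θ(1/n^{1/2}) E[X] diverges (above the triangle threshold p ~ 1/n).


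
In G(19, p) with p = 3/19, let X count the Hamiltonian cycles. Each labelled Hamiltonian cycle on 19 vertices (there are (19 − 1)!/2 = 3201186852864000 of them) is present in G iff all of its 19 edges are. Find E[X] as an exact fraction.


K_19 has (19 − 1)!/2 = 3201186852864000 labelled Hamiltonian cycles.
For each such Hamiltonian cycle H, let X_H = 1 if all 19 edges of H are present in G. Then P[X_H = 1] = p^{19} = (3/19)^{19} = 1162261467/1978419655660313589123979.
By linearity of expectation: E[X] = Σ_H E[X_H] = 3201186852864000 · p^{19} = 3201186852864000 · 1162261467/1978419655660313589123979 = 3720616127750825791488000/1978419655660313589123979.
Numerically: E[X] ≈ 1.88.

E[X] = 3201186852864000 · (3/19)^{19} = 3720616127750825791488000/1978419655660313589123979 ≈ 1.88.


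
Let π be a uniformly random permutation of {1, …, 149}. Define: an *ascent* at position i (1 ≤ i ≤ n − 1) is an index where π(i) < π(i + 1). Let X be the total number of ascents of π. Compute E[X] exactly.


Write X = Σ X_I over i = 1, …, 148, with X_I the indicator of one ascent.
There are 148 indicators.
For each fixed i, the pair (π(i), π(i+1)) is a uniformly random ordered pair of distinct values from {1, …, 149}; by symmetry P[π(i) < π(i+1)] = 1/2.
By linearity: E[X] = 148 · (1/2) = (149 − 1) · (1/2) = 74 ≈ 74.000000.

E[X] = 74 = 74.000000.


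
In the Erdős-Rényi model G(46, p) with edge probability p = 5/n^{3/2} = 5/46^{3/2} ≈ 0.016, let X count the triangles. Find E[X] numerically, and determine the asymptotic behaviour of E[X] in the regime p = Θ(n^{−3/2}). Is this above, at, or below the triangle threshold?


Number of potential triangles: C(46, 3) = 15180.
Each occurs with probability p³ ≈ (0.016)³ ≈ 4.11623e-06.
By linearity: E[X] = C(46, 3)·p³ ≈ 15180 · 4.11623e-06 ≈ 0.062.
Since α = 3/2 > 1, p = c/n^{3/2} = o(1/n) is below the triangle threshold p ~ 1/n. Asymptotically E[X] ~ (c³/6)·n^{3(1−α)} = (5³/6)·n^{-1.5} → 0, so by Markov's inequality G has no triangles w.h.p.

E[X] ≈ 0.062; in regime p = Θ(1/n^{3/2}) E[X] tends to 0 (below the triangle threshold p ~ 1/n).


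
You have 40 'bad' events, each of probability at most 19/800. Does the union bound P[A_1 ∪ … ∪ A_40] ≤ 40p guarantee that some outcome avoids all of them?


Union bound: P[∪_{i=1}^{40} A_i] ≤ Σ_i P[A_i] ≤ 40·p = 40·(19/800) = 19/20.
Numerically: 19/20 ≈ 0.950000.
Is 19/20 < 1? YES.
Since P[∪ A_i] ≤ 19/20 < 1, the complement has P[∩ A_i^c] ≥ 1 − 19/20 = 1/20 > 0, so some outcome avoids every A_i.

40·p = 19/20 ≈ 0.950000; existence CERTIFIED by the union bound.


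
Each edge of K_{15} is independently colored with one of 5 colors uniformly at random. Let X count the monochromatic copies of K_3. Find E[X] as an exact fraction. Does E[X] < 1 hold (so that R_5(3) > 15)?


E[X] = C(15, 3) · 5^{1 − 3} = 455 · 5^{−2} = 455/25.
As a reduced fraction: E[X] = 91/5 ≈ 18.200.
Is E[X] < 1? NO.
Since E[X] ≥ 1, the first-moment bound is inconclusive at n = 15; it does NOT by itself certify R_5(3) > 15.

E[X] = 91/5 ≈ 18.200; E[X] ≥ 1; first-moment method inconclusive here.


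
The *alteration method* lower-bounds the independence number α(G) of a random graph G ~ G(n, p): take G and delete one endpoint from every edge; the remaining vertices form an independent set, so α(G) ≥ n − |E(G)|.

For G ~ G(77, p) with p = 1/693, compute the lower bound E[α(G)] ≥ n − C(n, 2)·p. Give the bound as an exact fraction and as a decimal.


E[|E(G)|] = C(77, 2)·p = 2926 · (1/693) = 38/9.
E[α(G)] ≥ n − E[|E(G)|] = 77 − 38/9 = 655/9.
Numerically: ≈ 72.777778.
(This is only a lower bound; the true E[α(G)] may be larger.)

E[α(G)] ≥ 655/9 ≈ 72.777778.


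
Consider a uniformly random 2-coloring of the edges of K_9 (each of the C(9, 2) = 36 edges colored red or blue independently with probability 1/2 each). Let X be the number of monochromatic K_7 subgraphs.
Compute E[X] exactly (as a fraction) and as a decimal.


Let X = Σ_S X_S over the C(9, 7) = 36 subsets S of size 7, where X_S = 1 if the K_7 on S is monochromatic.
For a fixed S, the K_7 on S has C(7, 2) = 21 edges. P[all 21 edges red] = (1/2)^21, and likewise for blue, so P[monochromatic] = 2·(1/2)^21 = 2^{1 − 21} = 1/1048576.
By linearity: E[X] = C(9, 7) · 2^{1 − 21} = 36 · 1/1048576 = 9/262144.
Numerically: E[X] ≈ 0.00003.

E[X] = C(9,7)·2^(1−C(7,2)) = 9/262144 ≈ 0.00003.


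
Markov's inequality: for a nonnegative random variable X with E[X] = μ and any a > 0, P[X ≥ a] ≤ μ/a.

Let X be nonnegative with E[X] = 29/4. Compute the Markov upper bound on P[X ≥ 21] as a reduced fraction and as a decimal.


μ = E[X] = 29/4, a = 21.
Markov: P[X ≥ 21] ≤ μ/a = (29/4)/21 = 29/84.
Numerically: ≈ 0.345238.
(Since a = 21 > μ = 7.250000, the bound 29/84 is < 1 and informative.)

P[X ≥ 21] ≤ 29/84 ≈ 0.345238.


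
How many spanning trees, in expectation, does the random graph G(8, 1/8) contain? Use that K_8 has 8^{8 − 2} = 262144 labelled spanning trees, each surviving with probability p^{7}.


K_8 has 8^{8 − 2} = 262144 labelled spanning trees.
For each such spanning tree H, let X_H = 1 if all 7 edges of H are present in G. Then P[X_H = 1] = p^{7} = (1/8)^{7} = 1/2097152.
By linearity of expectation: E[X] = Σ_H E[X_H] = 262144 · p^{7} = 262144 · 1/2097152 = 1/8.
Numerically: E[X] ≈ 0.125.

E[X] = 262144 · (1/8)^{7} = 1/8 ≈ 0.125.


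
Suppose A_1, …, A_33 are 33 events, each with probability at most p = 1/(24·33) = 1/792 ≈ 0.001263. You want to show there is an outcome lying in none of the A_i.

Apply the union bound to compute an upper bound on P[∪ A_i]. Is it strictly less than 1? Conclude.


Union bound: P[∪_{i=1}^{33} A_i] ≤ Σ_i P[A_i] ≤ 33·p = 33·(1/792) = 1/24.
Numerically: 1/24 ≈ 0.041667.
Is 1/24 < 1? YES.
Since P[∪ A_i] ≤ 1/24 < 1, the complement has P[∩ A_i^c] ≥ 1 − 1/24 = 23/24 > 0, so some outcome avoids every A_i.

33·p = 1/24 ≈ 0.041667; existence CERTIFIED by the union bound.


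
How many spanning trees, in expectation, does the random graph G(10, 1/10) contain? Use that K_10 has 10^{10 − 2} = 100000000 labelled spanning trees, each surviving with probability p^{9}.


K_10 has 10^{10 − 2} = 100000000 labelled spanning trees.
For each such spanning tree H, let X_H = 1 if all 9 edges of H are present in G. Then P[X_H = 1] = p^{9} = (1/10)^{9} = 1/1000000000.
By linearity of expectation: E[X] = Σ_H E[X_H] = 100000000 · p^{9} = 100000000 · 1/1000000000 = 1/10.
Numerically: E[X] ≈ 0.1.

E[X] = 100000000 · (1/10)^{9} = 1/10 ≈ 0.1.


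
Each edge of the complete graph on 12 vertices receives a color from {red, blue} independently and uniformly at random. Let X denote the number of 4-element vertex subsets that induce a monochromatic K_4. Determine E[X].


Let X = Σ_S X_S over the C(12, 4) = 495 subsets S of size 4, where X_S = 1 if the K_4 on S is monochromatic.
For a fixed S, the K_4 on S has C(4, 2) = 6 edges. P[all 6 edges red] = (1/2)^6, and likewise for blue, so P[monochromatic] = 2·(1/2)^6 = 2^{1 − 6} = 1/32.
By linearity: E[X] = C(12, 4) · 2^{1 − 6} = 495 · 1/32 = 495/32.
Numerically: E[X] ≈ 15.469.

E[X] = C(12,4)·2^(1−C(4,2)) = 495/32 ≈ 15.469.


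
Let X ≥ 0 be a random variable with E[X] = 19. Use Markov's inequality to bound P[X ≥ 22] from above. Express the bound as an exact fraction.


μ = E[X] = 19, a = 22.
Markov: P[X ≥ 22] ≤ μ/a = (19)/22 = 19/22.
Numerically: ≈ 0.8636.
(Since a = 22 > μ = 19.0000, the bound 19/22 is < 1 and informative.)

P[X ≥ 22] ≤ 19/22 ≈ 0.8636.


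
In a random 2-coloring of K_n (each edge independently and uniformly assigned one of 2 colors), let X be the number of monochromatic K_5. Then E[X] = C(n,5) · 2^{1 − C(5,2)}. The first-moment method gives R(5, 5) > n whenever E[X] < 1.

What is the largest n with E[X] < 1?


We need C(n, 5) · 2^{1 − 10} < 1, i.e. C(n, 5) < 2^{10 − 1} = 512.
Check values of n near the boundary:
  n = 6: C(6, 5) = 6; 6 < 512? YES
  n = 7: C(7, 5) = 21; 21 < 512? YES
  n = 8: C(8, 5) = 56; 56 < 512? YES
  n = 9: C(9, 5) = 126; 126 < 512? YES
  n = 10: C(10, 5) = 252; 252 < 512? YES
  n = 11: C(11, 5) = 462; 462 < 512? YES
  n = 12: C(12, 5) = 792; 792 < 512? NO
  n = 13: C(13, 5) = 1287; 1287 < 512? NO
The largest n with C(n, 5) < 512 is n = 11 (where E[X] = 231/256 ≈ 0.9023438). Hence R(5, 5) > 11, i.e. R(5, 5) ≥ 12.

Largest n = 11; hence R(5, 5) > 11.


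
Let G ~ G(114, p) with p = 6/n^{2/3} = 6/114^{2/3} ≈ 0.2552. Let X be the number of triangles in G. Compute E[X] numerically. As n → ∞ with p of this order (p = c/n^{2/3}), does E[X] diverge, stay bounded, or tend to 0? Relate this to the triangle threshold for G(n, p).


Number of potential triangles: C(114, 3) = 240464.
Each occurs with probability p³ ≈ (0.2552)³ ≈ 1.6620499e-02.
By linearity: E[X] = C(114, 3)·p³ ≈ 240464 · 1.6620499e-02 ≈ 3996.63158.
Since α = 2/3 < 1, p = c/n^{2/3} ≫ 1/n is above the triangle threshold p ~ 1/n. Asymptotically E[X] ~ (c³/6)·n^{3(1−α)} = (6³/6)·n^{1} → ∞; triangles are abundant w.h.p.

E[X] ≈ 3996.63158; in regime p = Θ(1/n^{2/3}) E[X] diverges (above the triangle threshold p ~ 1/n).


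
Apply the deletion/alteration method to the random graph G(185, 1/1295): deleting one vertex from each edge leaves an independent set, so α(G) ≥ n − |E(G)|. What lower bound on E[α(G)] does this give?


E[|E(G)|] = C(185, 2)·p = 17020 · (1/1295) = 92/7.
E[α(G)] ≥ n − E[|E(G)|] = 185 − 92/7 = 1203/7.
Numerically: ≈ 171.857143.
(This is only a lower bound; the true E[α(G)] may be larger.)

E[α(G)] ≥ 1203/7 ≈ 171.857143.


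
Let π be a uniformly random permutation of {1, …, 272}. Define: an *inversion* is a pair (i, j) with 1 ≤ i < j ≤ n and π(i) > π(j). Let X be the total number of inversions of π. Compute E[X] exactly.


Write X = Σ X_I over the C(272, 2) = 36856 pairs i < j, with X_I the indicator of one inversion.
There are 36856 indicators.
For each fixed pair i < j, the values π(i) and π(j) are two distinct elements of {1, …, 272} in uniformly random order; by symmetry P[π(i) > π(j)] = 1/2.
By linearity: E[X] = 36856 · (1/2) = C(272, 2) · (1/2) = 36856/2 = 18428 ≈ 18428.00000.

E[X] = 18428 = 18428.00000.


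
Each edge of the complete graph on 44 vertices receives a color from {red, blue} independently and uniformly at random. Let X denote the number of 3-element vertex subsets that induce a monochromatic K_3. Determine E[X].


Let X = Σ_S X_S over the C(44, 3) = 13244 subsets S of size 3, where X_S = 1 if the K_3 on S is monochromatic.
For a fixed S, the K_3 on S has C(3, 2) = 3 edges. P[all 3 edges red] = (1/2)^3, and likewise for blue, so P[monochromatic] = 2·(1/2)^3 = 2^{1 − 3} = 1/4.
Summing: E[X] = C(44, 3) · 2^{1 − 3} = 13244 · 1/4 = 3311.
Numerically: E[X] ≈ 3311.0000.

E[X] = C(44,3)·2^(1−C(3,2)) = 3311 ≈ 3311.0000.


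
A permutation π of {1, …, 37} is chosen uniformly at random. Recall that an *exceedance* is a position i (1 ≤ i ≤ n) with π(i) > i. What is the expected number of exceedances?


Write X = Σ_{i=1}^{37} X_i, where X_i = 1_{π(i) > i}.
For each fixed i, π(i) is uniform over {1, …, 37} (marginal of a uniform permutation), so P[π(i) > i] = (n − i)/n. Summing: Σ_{i=1}^{37} (n − i)/n = (0 + 1 + … + 36)/37 = 37(37 − 1)/(2·37) = (37 − 1)/2.
Hence E[X] = Σ_{i=1}^{37} (37 − i)/37 = 18 ≈ 18.00000.

E[X] = 18 = 18.00000.


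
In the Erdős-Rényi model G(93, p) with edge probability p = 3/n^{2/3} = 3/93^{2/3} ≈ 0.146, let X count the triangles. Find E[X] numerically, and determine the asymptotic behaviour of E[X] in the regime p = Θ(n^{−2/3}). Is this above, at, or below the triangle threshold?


Number of potential triangles: C(93, 3) = 129766.
Each occurs with probability p³ ≈ (0.146)³ ≈ 3.12175e-03.
By linearity: E[X] = C(93, 3)·p³ ≈ 129766 · 3.12175e-03 ≈ 405.097.
Since α = 2/3 < 1, p = c/n^{2/3} ≫ 1/n is above the triangle threshold p ~ 1/n. Asymptotically E[X] ~ (c³/6)·n^{3(1−α)} = (3³/6)·n^{1} → ∞; triangles are abundant w.h.p.

E[X] ≈ 405.097; in regime p = Θ(1/n^{2/3}) E[X] diverges (above the triangle threshold p ~ 1/n).


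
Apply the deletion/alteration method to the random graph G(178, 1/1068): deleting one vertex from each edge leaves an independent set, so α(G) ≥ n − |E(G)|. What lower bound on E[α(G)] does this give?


E[|E(G)|] = C(178, 2)·p = 15753 · (1/1068) = 59/4.
E[α(G)] ≥ n − E[|E(G)|] = 178 − 59/4 = 653/4.
Numerically: ≈ 163.2500.
(This is only a lower bound; the true E[α(G)] may be larger.)

E[α(G)] ≥ 653/4 ≈ 163.2500.


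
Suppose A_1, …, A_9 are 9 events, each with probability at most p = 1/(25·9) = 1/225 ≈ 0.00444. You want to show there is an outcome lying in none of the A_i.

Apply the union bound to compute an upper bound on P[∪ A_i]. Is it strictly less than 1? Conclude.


Union bound: P[∪_{i=1}^{9} A_i] ≤ Σ_i P[A_i] ≤ 9·p = 9·(1/225) = 1/25.
Numerically: 1/25 ≈ 0.04000.
Is 1/25 < 1? YES.
Since P[∪ A_i] ≤ 1/25 < 1, the complement has P[∩ A_i^c] ≥ 1 − 1/25 = 24/25 > 0, so some outcome avoids every A_i.

9·p = 1/25 ≈ 0.04000; existence CERTIFIED by the union bound.


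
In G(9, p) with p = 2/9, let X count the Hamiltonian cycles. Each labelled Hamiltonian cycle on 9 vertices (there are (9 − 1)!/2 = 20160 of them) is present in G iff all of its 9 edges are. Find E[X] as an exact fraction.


K_9 has (9 − 1)!/2 = 20160 labelled Hamiltonian cycles.
For each such Hamiltonian cycle H, let X_H = 1 if all 9 edges of H are present in G. Then P[X_H = 1] = p^{9} = (2/9)^{9} = 512/387420489.
Summing the indicators: E[X] = Σ_H E[X_H] = 20160 · p^{9} = 20160 · 512/387420489 = 1146880/43046721.
Numerically: E[X] ≈ 0.0266.

E[X] = 20160 · (2/9)^{9} = 1146880/43046721 ≈ 0.0266.


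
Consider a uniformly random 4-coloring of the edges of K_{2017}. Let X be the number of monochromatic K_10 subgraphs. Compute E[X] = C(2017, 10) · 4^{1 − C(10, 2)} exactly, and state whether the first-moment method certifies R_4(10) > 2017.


E[X] = C(2017, 10) · 4^{1 − 45} = 300324964434452596180990448 · 4^{−44} = 300324964434452596180990448/309485009821345068724781056.
As a reduced fraction: E[X] = 18770310277153287261311903/19342813113834066795298816 ≈ 0.970402.
Is E[X] < 1? YES.
Since E[X] < 1, there exists a 4-coloring of K_{2017} with no monochromatic K_10; hence R_4(10) > 2017.

E[X] = 18770310277153287261311903/19342813113834066795298816 ≈ 0.970402; E[X] < 1, so R_4(10) > 2017.


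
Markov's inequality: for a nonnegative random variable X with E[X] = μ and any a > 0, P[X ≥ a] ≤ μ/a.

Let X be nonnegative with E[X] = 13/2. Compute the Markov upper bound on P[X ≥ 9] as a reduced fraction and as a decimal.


μ = E[X] = 13/2, a = 9.
Markov: P[X ≥ 9] ≤ μ/a = (13/2)/9 = 13/18.
Numerically: ≈ 0.7222.
(Since a = 9 > μ = 6.5000, the bound 13/18 is < 1 and informative.)

P[X ≥ 9] ≤ 13/18 ≈ 0.7222.


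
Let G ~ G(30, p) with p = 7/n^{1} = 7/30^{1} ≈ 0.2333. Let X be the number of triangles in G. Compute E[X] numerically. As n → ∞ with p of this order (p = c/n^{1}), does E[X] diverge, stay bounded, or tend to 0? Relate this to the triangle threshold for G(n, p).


Number of potential triangles: C(30, 3) = 4060.
Each occurs with probability p³ ≈ (0.2333)³ ≈ 1.270370e-02.
By linearity: E[X] = C(30, 3)·p³ ≈ 4060 · 1.270370e-02 ≈ 51.5770.
Here α = 1, so p = 7/n is exactly at the triangle threshold p ~ 1/n. Asymptotically E[X] → c³/6 = 7³/6 = 343/6 ≈ 57.1667, a bounded constant. In this regime the triangle count is asymptotically Poisson(c³/6).

E[X] ≈ 51.5770; in regime p = Θ(1/n^{1}) E[X] stays bounded (at the triangle threshold p ~ 1/n).


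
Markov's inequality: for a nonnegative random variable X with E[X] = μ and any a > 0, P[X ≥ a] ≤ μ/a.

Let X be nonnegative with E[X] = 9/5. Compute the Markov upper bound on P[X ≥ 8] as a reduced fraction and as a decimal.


μ = E[X] = 9/5, a = 8.
Markov: P[X ≥ 8] ≤ μ/a = (9/5)/8 = 9/40.
Numerically: ≈ 0.225.
(Since a = 8 > μ = 1.800, the bound 9/40 is < 1 and informative.)

P[X ≥ 8] ≤ 9/40 ≈ 0.225.


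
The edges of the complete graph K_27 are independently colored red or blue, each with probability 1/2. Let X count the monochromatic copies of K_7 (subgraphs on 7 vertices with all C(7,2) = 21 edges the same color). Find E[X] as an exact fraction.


Let X = Σ_S X_S over the C(27, 7) = 888030 subsets S of size 7, where X_S = 1 if the K_7 on S is monochromatic.
For a fixed S, the K_7 on S has C(7, 2) = 21 edges. P[all 21 edges red] = (1/2)^21, and likewise for blue, so P[monochromatic] = 2·(1/2)^21 = 2^{1 − 21} = 1/1048576.
Summing: E[X] = C(27, 7) · 2^{1 − 21} = 888030 · 1/1048576 = 444015/524288.
Numerically: E[X] ≈ 0.847.

E[X] = C(27,7)·2^(1−C(7,2)) = 444015/524288 ≈ 0.847.


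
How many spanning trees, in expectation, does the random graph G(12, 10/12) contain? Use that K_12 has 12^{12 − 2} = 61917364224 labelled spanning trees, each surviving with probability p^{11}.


K_12 has 12^{12 − 2} = 61917364224 labelled spanning trees.
For each such spanning tree H, let X_H = 1 if all 11 edges of H are present in G. Then P[X_H = 1] = p^{11} = (5/6)^{11} = 48828125/362797056.
By linearity of expectation: E[X] = Σ_H E[X_H] = 61917364224 · p^{11} = 61917364224 · 48828125/362797056 = 25000000000/3.
Numerically: E[X] ≈ 8.33e+09.

E[X] = 61917364224 · (5/6)^{11} = 25000000000/3 ≈ 8.33e+09.


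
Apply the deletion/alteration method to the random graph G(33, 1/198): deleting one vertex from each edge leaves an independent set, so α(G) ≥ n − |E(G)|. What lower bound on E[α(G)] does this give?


E[|E(G)|] = C(33, 2)·p = 528 · (1/198) = 8/3.
E[α(G)] ≥ n − E[|E(G)|] = 33 − 8/3 = 91/3.
Numerically: ≈ 30.333.
(This is only a lower bound; the true E[α(G)] may be larger.)

E[α(G)] ≥ 91/3 ≈ 30.333.


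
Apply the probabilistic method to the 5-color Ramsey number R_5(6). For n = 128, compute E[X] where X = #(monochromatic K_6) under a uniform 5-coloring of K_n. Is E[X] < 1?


E[X] = C(128, 6) · 5^{1 − 15} = 5423611200 · 5^{−14} = 5423611200/6103515625.
As a reduced fraction: E[X] = 216944448/244140625 ≈ 0.889.
Is E[X] < 1? YES.
Since E[X] < 1, there exists a 5-coloring of K_{128} with no monochromatic K_6; hence R_5(6) > 128.

E[X] = 216944448/244140625 ≈ 0.889; E[X] < 1, so R_5(6) > 128.


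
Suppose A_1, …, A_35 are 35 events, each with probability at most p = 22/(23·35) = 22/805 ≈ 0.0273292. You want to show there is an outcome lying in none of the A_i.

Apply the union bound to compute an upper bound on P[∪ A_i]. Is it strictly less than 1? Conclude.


Union bound: P[∪_{i=1}^{35} A_i] ≤ Σ_i P[A_i] ≤ 35·p = 35·(22/805) = 22/23.
Numerically: 22/23 ≈ 0.9565217.
Is 22/23 < 1? YES.
Since P[∪ A_i] ≤ 22/23 < 1, the complement has P[∩ A_i^c] ≥ 1 − 22/23 = 1/23 > 0, so some outcome avoids every A_i.

35·p = 22/23 ≈ 0.9565217; existence CERTIFIED by the union bound.


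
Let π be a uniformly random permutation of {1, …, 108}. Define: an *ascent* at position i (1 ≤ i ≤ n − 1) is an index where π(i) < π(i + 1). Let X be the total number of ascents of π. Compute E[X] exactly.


Write X = Σ X_I over i = 1, …, 107, with X_I the indicator of one ascent.
There are 107 indicators.
For each fixed i, the pair (π(i), π(i+1)) is a uniformly random ordered pair of distinct values from {1, …, 108}; by symmetry P[π(i) < π(i+1)] = 1/2.
By linearity: E[X] = 107 · (1/2) = (108 − 1) · (1/2) = 107/2 ≈ 53.500.

E[X] = 107/2 = 53.500.


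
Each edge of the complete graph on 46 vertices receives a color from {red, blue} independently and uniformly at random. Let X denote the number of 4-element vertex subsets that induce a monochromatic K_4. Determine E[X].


Let X = Σ_S X_S over the C(46, 4) = 163185 subsets S of size 4, where X_S = 1 if the K_4 on S is monochromatic.
For a fixed S, the K_4 on S has C(4, 2) = 6 edges. P[all 6 edges red] = (1/2)^6, and likewise for blue, so P[monochromatic] = 2·(1/2)^6 = 2^{1 − 6} = 1/32.
Summing: E[X] = C(46, 4) · 2^{1 − 6} = 163185 · 1/32 = 163185/32.
Numerically: E[X] ≈ 5099.531250.

E[X] = C(46,4)·2^(1−C(4,2)) = 163185/32 ≈ 5099.531250.


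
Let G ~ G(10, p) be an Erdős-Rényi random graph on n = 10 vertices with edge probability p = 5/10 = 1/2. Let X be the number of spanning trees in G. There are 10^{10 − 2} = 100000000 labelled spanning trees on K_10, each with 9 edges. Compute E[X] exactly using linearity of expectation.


K_10 has 10^{10 − 2} = 100000000 labelled spanning trees.
For each such spanning tree H, let X_H = 1 if all 9 edges of H are present in G. Then P[X_H = 1] = p^{9} = (1/2)^{9} = 1/512.
By linearity of expectation: E[X] = Σ_H E[X_H] = 100000000 · p^{9} = 100000000 · 1/512 = 390625/2.
Numerically: E[X] ≈ 195312.

E[X] = 100000000 · (1/2)^{9} = 390625/2 ≈ 195312.


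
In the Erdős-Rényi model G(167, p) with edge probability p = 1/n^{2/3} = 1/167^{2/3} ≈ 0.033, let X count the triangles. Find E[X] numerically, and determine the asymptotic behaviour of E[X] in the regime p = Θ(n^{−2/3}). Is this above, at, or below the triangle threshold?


Number of potential triangles: C(167, 3) = 762355.
Each occurs with probability p³ ≈ (0.033)³ ≈ 3.58564e-05.
By linearity: E[X] = C(167, 3)·p³ ≈ 762355 · 3.58564e-05 ≈ 27.335.
Since α = 2/3 < 1, p = c/n^{2/3} ≫ 1/n is above the triangle threshold p ~ 1/n. Asymptotically E[X] ~ (c³/6)·n^{3(1−α)} = (1³/6)·n^{1} → ∞; triangles are abundant w.h.p.

E[X] ≈ 27.335; in regime p = Θ(1/n^{2/3}) E[X] diverges (above the triangle threshold p ~ 1/n).


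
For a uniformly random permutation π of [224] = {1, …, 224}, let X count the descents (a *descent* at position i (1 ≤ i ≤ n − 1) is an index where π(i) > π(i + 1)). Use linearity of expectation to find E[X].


Write X = Σ X_I over i = 1, …, 223, with X_I the indicator of one descent.
There are 223 indicators.
For each fixed i, the pair (π(i), π(i+1)) is a uniformly random ordered pair of distinct values from {1, …, 224}; by symmetry P[π(i) > π(i+1)] = 1/2.
By linearity: E[X] = 223 · (1/2) = (224 − 1) · (1/2) = 223/2 ≈ 111.500000.

E[X] = 223/2 = 111.500000.


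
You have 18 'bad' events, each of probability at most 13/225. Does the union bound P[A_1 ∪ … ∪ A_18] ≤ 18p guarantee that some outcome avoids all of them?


Union bound: P[∪_{i=1}^{18} A_i] ≤ Σ_i P[A_i] ≤ 18·p = 18·(13/225) = 26/25.
Numerically: 26/25 ≈ 1.040.
Is 26/25 < 1? NO.
Since the bound 26/25 is ≥ 1, the union bound is uninformative here; it does NOT by itself certify existence.

18·p = 26/25 ≈ 1.040; existence NOT certified by the union bound.


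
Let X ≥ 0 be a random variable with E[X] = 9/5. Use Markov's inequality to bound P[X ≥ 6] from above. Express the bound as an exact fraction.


μ = E[X] = 9/5, a = 6.
Markov: P[X ≥ 6] ≤ μ/a = (9/5)/6 = 3/10.
Numerically: ≈ 0.300000.
(Since a = 6 > μ = 1.800000, the bound 3/10 is < 1 and informative.)

P[X ≥ 6] ≤ 3/10 ≈ 0.300000.


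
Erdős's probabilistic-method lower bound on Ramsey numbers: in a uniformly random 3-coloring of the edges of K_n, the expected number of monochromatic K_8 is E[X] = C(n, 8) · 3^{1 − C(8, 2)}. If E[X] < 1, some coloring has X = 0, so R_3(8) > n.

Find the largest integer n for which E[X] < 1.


We need C(n, 8) · 3^{1 − 28} < 1, i.e. C(n, 8) < 3^{28 − 1} = 7625597484987.
Check values of n near the boundary:
  n = 155: C(155, 8) = 6876747915675; 6876747915675 < 7625597484987? YES
  n = 156: C(156, 8) = 7248464019225; 7248464019225 < 7625597484987? YES
  n = 157: C(157, 8) = 7637643295425; 7637643295425 < 7625597484987? NO
  n = 158: C(158, 8) = 8044984271181; 8044984271181 < 7625597484987? NO
The largest n with C(n, 8) < 7625597484987 is n = 156 (where E[X] = 805384891025/847288609443 ≈ 0.951). Hence R_3(8) > 156, i.e. R_3(8) ≥ 157.

Largest n = 156; hence R_3(8) > 156.


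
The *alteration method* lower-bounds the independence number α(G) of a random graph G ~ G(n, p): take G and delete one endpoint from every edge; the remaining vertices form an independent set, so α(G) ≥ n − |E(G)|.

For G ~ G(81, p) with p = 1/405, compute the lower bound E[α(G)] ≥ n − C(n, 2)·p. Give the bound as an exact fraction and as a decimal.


E[|E(G)|] = C(81, 2)·p = 3240 · (1/405) = 8.
E[α(G)] ≥ n − E[|E(G)|] = 81 − 8 = 73.
Numerically: ≈ 73.00000.
(This is only a lower bound; the true E[α(G)] may be larger.)

E[α(G)] ≥ 73 ≈ 73.00000.


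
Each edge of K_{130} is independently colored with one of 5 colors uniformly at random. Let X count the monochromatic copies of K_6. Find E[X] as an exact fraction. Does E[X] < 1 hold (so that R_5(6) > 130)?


E[X] = C(130, 6) · 5^{1 − 15} = 5963412000 · 5^{−14} = 5963412000/6103515625.
As a reduced fraction: E[X] = 47707296/48828125 ≈ 0.97705.
Is E[X] < 1? YES.
Since E[X] < 1, there exists a 5-coloring of K_{130} with no monochromatic K_6; hence R_5(6) > 130.

E[X] = 47707296/48828125 ≈ 0.97705; E[X] < 1, so R_5(6) > 130.


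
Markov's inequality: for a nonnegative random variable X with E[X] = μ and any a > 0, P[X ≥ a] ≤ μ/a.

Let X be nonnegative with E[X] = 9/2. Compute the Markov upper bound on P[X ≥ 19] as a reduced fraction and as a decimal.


μ = E[X] = 9/2, a = 19.
Markov: P[X ≥ 19] ≤ μ/a = (9/2)/19 = 9/38.
Numerically: ≈ 0.23684.
(Since a = 19 > μ = 4.50000, the bound 9/38 is < 1 and informative.)

P[X ≥ 19] ≤ 9/38 ≈ 0.23684.
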